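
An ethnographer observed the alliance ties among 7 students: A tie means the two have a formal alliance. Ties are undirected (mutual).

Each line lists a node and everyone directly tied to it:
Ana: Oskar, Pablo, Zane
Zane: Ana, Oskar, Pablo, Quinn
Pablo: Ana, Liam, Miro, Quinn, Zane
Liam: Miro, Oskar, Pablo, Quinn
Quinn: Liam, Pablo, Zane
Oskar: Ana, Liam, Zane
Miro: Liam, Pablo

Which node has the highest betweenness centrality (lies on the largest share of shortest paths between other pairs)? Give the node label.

Pablo

Unnormalized betweenness of each node: Ana:1/3, Liam:7/3, Miro:0, Oskar:5/6, Pablo:23/6, Quinn:1/3, Zane:4/3.
Pablo has the largest value, 23/6, making it the main broker — the node through which the most shortest paths run.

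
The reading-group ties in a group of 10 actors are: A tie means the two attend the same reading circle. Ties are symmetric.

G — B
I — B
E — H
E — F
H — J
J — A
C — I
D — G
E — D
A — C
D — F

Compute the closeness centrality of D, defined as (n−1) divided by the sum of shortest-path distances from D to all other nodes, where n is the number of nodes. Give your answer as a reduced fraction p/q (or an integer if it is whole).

3/7

Distances from D: A:4, B:2, C:4, E:1, F:1, G:1, H:2, I:3, J:3. Sum = 21.
n = 10, so closeness = 9/21 = 3/7.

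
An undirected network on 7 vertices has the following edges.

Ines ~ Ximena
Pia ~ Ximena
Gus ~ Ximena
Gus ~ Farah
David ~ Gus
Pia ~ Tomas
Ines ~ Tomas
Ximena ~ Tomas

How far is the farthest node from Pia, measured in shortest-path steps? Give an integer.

Distances from Pia: David:3, Farah:3, Gus:2, Ines:2, Tomas:1, Ximena:1.
The largest is 3 (to Farah and David), so the eccentricity of Pia is 3.

3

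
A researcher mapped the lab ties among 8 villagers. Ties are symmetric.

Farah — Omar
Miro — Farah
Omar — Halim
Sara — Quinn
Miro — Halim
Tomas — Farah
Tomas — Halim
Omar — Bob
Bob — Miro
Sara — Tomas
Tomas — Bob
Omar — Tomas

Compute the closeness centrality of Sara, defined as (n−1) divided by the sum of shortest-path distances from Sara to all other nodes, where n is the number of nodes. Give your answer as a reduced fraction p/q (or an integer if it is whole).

7/13

Distances from Sara: Bob:2, Farah:2, Halim:2, Miro:3, Omar:2, Quinn:1, Tomas:1. Sum = 13.
n = 8, so closeness = 7/13.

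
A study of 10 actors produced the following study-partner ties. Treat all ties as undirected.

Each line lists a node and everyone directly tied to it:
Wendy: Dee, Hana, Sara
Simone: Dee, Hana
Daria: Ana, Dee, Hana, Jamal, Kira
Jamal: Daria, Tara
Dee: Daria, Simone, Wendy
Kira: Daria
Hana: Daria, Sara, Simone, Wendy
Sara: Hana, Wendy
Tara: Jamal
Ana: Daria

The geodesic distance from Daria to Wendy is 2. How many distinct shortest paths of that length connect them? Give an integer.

The shortest distance is 2. The length-2 paths are: Daria–Dee–Wendy; Daria–Hana–Wendy.
That gives 2 distinct shortest paths.

2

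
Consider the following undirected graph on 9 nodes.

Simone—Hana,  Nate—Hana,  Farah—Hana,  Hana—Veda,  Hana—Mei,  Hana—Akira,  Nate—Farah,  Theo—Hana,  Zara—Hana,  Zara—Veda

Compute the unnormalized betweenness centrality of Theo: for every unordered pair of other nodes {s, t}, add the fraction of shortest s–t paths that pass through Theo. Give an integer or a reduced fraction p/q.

No shortest path between any pair of other nodes passes through Theo.
Summing the contributions gives betweenness(Theo) = 0.

0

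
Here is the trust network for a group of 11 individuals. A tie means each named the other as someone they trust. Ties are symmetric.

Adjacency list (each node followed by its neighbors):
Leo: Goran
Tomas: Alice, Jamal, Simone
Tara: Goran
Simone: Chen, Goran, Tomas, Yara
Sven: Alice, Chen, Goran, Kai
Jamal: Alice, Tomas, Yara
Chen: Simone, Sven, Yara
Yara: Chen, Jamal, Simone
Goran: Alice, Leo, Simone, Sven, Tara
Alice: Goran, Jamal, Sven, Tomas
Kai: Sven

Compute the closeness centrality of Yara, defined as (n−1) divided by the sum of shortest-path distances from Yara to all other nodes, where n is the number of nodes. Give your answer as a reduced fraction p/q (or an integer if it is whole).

1/2

Distances from Yara: Alice:2, Chen:1, Goran:2, Jamal:1, Kai:3, Leo:3, Simone:1, Sven:2, Tara:3, Tomas:2. Sum = 20.
n = 11, so closeness = 10/20 = 1/2.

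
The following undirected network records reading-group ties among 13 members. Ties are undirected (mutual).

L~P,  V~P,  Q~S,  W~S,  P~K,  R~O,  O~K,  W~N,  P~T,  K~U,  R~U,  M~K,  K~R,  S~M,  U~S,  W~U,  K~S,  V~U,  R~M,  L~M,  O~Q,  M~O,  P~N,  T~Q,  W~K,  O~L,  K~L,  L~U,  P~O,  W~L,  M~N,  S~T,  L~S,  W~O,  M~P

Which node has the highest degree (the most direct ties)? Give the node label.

Degrees — K:8, L:7, M:7, N:3, O:7, P:7, Q:3, R:4, S:7, T:3, U:6, V:2, W:6.
The maximum is 8, attained only by K.

K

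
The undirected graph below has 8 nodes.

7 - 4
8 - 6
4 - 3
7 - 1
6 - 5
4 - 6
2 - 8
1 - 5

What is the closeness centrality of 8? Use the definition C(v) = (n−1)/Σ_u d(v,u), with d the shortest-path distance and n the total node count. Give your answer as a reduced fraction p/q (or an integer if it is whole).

Distances from 8: 1:3, 2:1, 3:3, 4:2, 5:2, 6:1, 7:3. Sum = 15.
n = 8, so closeness = 7/15.

7/15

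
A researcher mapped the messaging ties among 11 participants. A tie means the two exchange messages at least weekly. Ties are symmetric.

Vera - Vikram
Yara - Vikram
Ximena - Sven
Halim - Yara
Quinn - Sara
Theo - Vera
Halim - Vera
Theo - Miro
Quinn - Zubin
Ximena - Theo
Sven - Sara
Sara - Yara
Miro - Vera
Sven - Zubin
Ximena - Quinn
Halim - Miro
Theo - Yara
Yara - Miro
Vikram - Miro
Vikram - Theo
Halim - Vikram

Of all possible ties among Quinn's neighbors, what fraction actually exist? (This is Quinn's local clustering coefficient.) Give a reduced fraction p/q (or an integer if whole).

Quinn's neighbors: Sara, Ximena, and Zubin (k = 3).
Possible neighbor pairs: C(3,2) = 3. Edges among them: none → e = 0.
Clustering(Quinn) = 0/3 = 0.

0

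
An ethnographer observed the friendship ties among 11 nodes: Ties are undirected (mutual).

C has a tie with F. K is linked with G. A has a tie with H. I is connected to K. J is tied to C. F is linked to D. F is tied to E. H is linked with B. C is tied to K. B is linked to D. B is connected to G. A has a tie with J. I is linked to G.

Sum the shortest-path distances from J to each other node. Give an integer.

23

Distances from J: A:1, B:3, C:1, D:3, E:3, F:2, G:3, H:2, I:3, K:2.
Sum = 1 + 3 + 1 + 3 + 3 + 2 + 3 + 2 + 3 + 2 = 23.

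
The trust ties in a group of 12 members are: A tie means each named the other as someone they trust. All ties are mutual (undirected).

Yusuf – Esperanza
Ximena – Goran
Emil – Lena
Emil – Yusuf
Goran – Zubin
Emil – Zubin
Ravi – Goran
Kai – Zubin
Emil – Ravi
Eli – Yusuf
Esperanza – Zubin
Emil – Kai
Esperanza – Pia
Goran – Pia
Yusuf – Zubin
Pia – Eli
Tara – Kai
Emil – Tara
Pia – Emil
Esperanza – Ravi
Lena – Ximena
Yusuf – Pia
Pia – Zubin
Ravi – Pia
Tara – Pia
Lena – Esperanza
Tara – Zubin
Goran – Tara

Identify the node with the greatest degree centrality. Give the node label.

Degrees — Eli:2, Emil:7, Esperanza:5, Goran:5, Kai:3, Lena:3, Pia:8, Ravi:4, Tara:5, Ximena:2, Yusuf:5, Zubin:7.
The maximum is 8, attained only by Pia.

Pia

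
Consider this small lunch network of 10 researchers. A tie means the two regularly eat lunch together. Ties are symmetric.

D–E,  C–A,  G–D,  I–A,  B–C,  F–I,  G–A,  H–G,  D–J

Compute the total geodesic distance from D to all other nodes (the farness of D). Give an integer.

21

Distances from D: A:2, B:4, C:3, E:1, F:4, G:1, H:2, I:3, J:1.
Sum = 2 + 4 + 3 + 1 + 4 + 1 + 2 + 3 + 1 = 21.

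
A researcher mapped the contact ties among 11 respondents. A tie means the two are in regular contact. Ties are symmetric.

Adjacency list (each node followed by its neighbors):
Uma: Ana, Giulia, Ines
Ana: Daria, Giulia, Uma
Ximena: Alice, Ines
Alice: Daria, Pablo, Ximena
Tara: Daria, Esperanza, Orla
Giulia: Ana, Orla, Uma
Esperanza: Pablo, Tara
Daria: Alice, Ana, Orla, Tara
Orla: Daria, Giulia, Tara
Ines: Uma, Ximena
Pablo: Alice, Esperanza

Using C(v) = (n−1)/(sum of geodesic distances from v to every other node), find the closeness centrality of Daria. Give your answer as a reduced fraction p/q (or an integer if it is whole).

10/17

Distances from Daria: Alice:1, Ana:1, Esperanza:2, Giulia:2, Ines:3, Orla:1, Pablo:2, Tara:1, Uma:2, Ximena:2. Sum = 17.
n = 11, so closeness = 10/17.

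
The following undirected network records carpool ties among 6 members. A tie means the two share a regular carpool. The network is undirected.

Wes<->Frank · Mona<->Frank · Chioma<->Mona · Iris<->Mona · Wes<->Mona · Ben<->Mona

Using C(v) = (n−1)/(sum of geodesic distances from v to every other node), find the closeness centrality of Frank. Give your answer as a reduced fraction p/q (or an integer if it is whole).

Distances from Frank: Ben:2, Chioma:2, Iris:2, Mona:1, Wes:1. Sum = 8.
n = 6, so closeness = 5/8.

5/8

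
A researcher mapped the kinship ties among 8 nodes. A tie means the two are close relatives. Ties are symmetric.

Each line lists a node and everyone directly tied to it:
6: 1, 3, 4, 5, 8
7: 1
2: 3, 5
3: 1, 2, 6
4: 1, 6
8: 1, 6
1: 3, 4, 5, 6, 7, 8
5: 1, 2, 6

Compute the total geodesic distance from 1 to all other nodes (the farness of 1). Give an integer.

Distances from 1: 2:2, 3:1, 4:1, 5:1, 6:1, 7:1, 8:1.
Sum = 2 + 1 + 1 + 1 + 1 + 1 + 1 = 8.

8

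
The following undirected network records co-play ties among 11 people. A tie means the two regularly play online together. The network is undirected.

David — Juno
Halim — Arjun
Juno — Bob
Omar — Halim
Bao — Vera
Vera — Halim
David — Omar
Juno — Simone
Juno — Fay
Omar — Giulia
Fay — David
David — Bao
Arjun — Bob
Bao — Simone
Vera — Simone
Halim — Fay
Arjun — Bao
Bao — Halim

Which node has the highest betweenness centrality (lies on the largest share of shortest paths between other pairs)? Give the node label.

Halim

Unnormalized betweenness of each node: Arjun:11/3, Bao:37/6, Bob:1, David:7, Fay:4/3, Giulia:0, Halim:34/3, Juno:19/3, Omar:28/3, Simone:11/6, Vera:1.
Halim has the largest value, 34/3, making it the main broker — the node through which the most shortest paths run.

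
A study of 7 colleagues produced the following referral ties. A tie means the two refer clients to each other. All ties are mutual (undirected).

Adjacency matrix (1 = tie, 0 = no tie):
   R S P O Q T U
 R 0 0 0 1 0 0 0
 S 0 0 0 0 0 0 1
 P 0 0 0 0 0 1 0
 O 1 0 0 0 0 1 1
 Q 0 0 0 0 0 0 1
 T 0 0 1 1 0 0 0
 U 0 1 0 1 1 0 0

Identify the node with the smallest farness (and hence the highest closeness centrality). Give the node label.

O

Farness (sum of distances to all others) for each node — O:9, P:17, Q:15, R:14, S:15, T:12, U:10.
The smallest farness is 9, for O, so O has the highest closeness.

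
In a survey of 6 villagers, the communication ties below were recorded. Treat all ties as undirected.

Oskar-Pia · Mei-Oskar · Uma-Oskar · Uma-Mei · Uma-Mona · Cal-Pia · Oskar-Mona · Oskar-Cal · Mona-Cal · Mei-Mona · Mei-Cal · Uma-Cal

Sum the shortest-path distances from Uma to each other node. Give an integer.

6

Distances from Uma: Cal:1, Mei:1, Mona:1, Oskar:1, Pia:2.
Sum = 1 + 1 + 1 + 1 + 2 = 6.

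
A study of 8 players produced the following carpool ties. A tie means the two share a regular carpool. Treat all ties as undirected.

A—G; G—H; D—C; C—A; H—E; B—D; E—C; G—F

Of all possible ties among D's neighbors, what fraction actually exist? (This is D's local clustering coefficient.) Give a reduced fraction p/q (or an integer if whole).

D's neighbors: B and C (k = 2).
Possible neighbor pairs: C(2,2) = 1. Edges among them: none → e = 0.
Clustering(D) = 0/1.

0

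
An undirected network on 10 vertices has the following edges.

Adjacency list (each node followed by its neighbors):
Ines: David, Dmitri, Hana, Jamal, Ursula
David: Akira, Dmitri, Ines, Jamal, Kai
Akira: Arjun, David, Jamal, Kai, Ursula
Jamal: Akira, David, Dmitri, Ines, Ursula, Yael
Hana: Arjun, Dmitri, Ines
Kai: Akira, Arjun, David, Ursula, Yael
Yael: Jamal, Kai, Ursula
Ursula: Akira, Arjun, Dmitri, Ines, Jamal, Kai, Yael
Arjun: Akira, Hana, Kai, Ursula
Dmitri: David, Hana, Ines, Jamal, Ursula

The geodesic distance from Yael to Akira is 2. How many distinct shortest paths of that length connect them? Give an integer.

3

The shortest distance is 2. The length-2 paths are: Yael–Kai–Akira; Yael–Ursula–Akira; Yael–Jamal–Akira.
That gives 3 distinct shortest paths.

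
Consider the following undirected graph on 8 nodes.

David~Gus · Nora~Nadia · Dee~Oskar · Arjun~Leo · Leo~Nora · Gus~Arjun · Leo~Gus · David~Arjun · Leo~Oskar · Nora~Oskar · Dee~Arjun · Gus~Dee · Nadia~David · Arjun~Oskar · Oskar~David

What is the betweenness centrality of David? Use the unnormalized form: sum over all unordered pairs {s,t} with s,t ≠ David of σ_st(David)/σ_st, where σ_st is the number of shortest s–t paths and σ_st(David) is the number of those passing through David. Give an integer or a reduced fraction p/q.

7/2

Pairs whose geodesics pass through David — Arjun–Nadia: 1; Oskar–Gus: 1/4; Oskar–Nadia: 1/2; Gus–Nadia: 1; Nadia–Dee: 3/4.
All other pairs contribute 0.
Summing the contributions gives betweenness(David) = 7/2.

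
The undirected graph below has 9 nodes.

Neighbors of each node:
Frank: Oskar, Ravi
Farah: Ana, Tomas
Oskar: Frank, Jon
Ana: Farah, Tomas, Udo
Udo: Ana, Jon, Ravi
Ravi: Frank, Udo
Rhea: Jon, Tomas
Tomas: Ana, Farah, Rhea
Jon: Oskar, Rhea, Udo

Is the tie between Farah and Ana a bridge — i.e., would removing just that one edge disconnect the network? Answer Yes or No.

Even without that edge, Farah still reaches Ana via Farah – Tomas – Ana, so the network stays connected. Not a bridge.

No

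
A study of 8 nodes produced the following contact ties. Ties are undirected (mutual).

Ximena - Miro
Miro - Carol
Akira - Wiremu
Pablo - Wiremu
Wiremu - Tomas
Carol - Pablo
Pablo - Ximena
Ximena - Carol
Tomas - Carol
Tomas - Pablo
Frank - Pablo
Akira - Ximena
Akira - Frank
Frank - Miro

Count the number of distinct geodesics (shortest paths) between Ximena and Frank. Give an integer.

3

The shortest distance is 2. The length-2 paths are: Ximena–Miro–Frank; Ximena–Akira–Frank; Ximena–Pablo–Frank.
That gives 3 distinct shortest paths.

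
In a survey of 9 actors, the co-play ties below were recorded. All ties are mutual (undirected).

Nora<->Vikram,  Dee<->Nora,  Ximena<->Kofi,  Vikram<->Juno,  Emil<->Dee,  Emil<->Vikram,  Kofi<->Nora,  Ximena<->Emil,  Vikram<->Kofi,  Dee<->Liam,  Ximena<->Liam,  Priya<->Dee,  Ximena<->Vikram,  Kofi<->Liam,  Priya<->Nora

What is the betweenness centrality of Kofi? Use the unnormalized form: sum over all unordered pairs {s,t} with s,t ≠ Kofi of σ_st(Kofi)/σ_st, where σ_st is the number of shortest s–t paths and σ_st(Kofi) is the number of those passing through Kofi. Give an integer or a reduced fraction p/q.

9/4

Pairs whose geodesics pass through Kofi — Priya–Ximena: 1/4; Nora–Ximena: 1/2; Nora–Liam: 1/2; Vikram–Liam: 1/2; Juno–Liam: 1/2.
All other pairs contribute 0.
Summing the contributions gives betweenness(Kofi) = 9/4.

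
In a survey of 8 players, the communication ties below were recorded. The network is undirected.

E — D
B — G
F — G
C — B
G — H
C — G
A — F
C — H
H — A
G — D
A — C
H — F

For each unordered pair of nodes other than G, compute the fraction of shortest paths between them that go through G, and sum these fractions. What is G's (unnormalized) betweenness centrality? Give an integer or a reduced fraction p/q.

71/6

Pairs whose geodesics pass through G — E–B: 1; E–C: 1; E–H: 1; E–F: 1; E–A: 3/3; D–B: 1; D–C: 1; D–H: 1; D–F: 1; D–A: 3/3; B–H: 1/2; B–F: 1; C–F: 1/3.
All other pairs contribute 0.
Summing the contributions gives betweenness(G) = 71/6.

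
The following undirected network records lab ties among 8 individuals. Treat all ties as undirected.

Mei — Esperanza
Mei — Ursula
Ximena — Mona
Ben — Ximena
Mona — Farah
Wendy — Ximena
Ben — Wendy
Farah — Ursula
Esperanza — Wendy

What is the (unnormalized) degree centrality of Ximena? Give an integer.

3

Ximena is directly tied to Ben, Mona, and Wendy. That is 3 neighbors, so the degree of Ximena is 3.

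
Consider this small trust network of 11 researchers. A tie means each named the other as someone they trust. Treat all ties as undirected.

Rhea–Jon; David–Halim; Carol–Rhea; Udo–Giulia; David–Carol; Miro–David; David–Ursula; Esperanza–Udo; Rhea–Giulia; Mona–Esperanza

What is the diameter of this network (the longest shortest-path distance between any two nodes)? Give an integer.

7

Eccentricity of each node (its greatest distance to any other): Carol:5, David:6, Esperanza:6, Giulia:4, Halim:7, Jon:5, Miro:7, Mona:7, Rhea:4, Udo:5, Ursula:7.
The maximum eccentricity is 7, realized for instance by the pair Miro–Mona via Miro – David – Carol – Rhea – Giulia – Udo – Esperanza – Mona. So the diameter is 7.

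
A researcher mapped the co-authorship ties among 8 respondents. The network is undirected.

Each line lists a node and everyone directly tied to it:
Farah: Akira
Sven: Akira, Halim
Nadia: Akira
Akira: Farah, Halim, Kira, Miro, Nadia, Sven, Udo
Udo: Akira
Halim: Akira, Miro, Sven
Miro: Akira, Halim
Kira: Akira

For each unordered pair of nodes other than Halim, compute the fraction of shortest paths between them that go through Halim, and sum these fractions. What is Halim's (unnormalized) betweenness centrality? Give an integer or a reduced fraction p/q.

1/2

Pairs whose geodesics pass through Halim — Sven–Miro: 1/2.
All other pairs contribute 0.
Summing the contributions gives betweenness(Halim) = 1/2.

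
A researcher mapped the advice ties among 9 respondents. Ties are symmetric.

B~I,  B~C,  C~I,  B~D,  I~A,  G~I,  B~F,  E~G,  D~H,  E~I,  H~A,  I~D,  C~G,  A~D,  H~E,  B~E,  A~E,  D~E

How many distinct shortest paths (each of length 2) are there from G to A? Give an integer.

2

The shortest distance is 2. The length-2 paths are: G–I–A; G–E–A.
That gives 2 distinct shortest paths.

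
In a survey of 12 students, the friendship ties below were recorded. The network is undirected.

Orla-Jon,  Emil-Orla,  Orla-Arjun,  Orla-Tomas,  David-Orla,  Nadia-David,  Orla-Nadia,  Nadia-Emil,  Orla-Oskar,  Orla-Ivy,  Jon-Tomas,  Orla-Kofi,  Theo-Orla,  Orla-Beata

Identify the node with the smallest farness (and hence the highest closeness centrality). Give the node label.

Farness (sum of distances to all others) for each node — Arjun:21, Beata:21, David:20, Emil:20, Ivy:21, Jon:20, Kofi:21, Nadia:19, Orla:11, Oskar:21, Theo:21, Tomas:20.
The smallest farness is 11, for Orla, so Orla has the highest closeness.

Orla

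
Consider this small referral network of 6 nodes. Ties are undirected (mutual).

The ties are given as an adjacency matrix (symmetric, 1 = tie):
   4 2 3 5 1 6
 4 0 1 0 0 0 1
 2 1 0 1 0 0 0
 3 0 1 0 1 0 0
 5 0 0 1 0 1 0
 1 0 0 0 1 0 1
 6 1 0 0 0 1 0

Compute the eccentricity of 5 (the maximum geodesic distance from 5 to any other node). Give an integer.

Distances from 5: 1:1, 2:2, 3:1, 4:3, 6:2.
The largest is 3 (to 4), so the eccentricity of 5 is 3.

3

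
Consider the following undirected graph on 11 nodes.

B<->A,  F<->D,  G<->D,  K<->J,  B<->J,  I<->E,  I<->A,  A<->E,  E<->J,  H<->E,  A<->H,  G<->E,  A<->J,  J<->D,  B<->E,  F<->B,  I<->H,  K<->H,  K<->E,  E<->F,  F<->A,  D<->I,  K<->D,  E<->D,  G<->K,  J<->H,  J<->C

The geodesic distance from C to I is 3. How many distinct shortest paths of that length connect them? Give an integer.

4

The shortest distance is 3. The length-3 paths are: C–J–D–I; C–J–H–I; C–J–A–I; C–J–E–I.
That gives 4 distinct shortest paths.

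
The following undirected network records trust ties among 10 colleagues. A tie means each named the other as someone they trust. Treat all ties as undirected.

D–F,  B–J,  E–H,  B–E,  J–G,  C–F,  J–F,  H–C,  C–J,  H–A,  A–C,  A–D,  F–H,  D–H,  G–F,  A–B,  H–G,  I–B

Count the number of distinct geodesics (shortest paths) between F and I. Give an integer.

The shortest distance is 3, and the only length-3 path is F–J–B–I. So there is exactly 1 shortest path.

1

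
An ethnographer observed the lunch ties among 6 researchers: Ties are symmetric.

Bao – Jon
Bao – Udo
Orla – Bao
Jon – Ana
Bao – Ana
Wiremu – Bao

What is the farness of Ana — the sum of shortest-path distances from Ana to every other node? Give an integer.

Distances from Ana: Bao:1, Jon:1, Orla:2, Udo:2, Wiremu:2.
Sum = 1 + 1 + 2 + 2 + 2 = 8.

8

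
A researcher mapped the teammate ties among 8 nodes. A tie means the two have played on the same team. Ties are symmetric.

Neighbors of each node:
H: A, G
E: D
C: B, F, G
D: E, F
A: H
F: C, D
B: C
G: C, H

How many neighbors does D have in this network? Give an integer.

2

D is directly tied to E and F. That is 2 neighbors, so the degree of D is 2.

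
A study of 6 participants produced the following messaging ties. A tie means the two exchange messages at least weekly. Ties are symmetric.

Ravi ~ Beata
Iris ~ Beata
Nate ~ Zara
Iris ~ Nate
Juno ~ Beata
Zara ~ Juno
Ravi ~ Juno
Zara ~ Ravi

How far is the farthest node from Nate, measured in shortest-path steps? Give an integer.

Distances from Nate: Beata:2, Iris:1, Juno:2, Ravi:2, Zara:1.
The largest is 2 (to Juno, Ravi, and Beata), so the eccentricity of Nate is 2.

2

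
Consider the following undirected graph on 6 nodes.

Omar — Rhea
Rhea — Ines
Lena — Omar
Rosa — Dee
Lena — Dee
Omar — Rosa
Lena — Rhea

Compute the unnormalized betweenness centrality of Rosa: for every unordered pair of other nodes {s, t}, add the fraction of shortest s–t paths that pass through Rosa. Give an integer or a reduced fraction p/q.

1/2

Pairs whose geodesics pass through Rosa — Omar–Dee: 1/2.
All other pairs contribute 0.
Summing the contributions gives betweenness(Rosa) = 1/2.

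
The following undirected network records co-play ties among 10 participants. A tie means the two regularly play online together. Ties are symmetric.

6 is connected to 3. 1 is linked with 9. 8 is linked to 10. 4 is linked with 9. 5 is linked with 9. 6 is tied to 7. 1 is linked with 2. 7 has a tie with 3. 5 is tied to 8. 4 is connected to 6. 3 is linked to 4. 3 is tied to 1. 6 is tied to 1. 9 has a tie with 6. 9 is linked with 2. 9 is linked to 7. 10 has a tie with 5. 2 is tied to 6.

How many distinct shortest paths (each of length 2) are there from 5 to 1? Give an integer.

1

The shortest distance is 2, and the only length-2 path is 5–9–1. So there is exactly 1 shortest path.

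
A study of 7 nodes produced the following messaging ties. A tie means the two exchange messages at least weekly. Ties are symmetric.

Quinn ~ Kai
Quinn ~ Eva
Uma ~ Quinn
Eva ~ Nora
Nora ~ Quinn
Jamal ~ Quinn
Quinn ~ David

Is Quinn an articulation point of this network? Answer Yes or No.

Yes

Removing Quinn leaves {Kai} with no path to {Eva and Nora}, so the network splits into 5 components. Quinn is a cut vertex.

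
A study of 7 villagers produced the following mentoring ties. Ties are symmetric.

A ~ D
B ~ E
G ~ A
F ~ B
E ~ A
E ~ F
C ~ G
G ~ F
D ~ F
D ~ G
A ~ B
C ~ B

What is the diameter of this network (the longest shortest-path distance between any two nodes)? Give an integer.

Eccentricity of each node (its greatest distance to any other): A:2, B:2, C:2, D:2, E:2, F:2, G:2.
The maximum eccentricity is 2, realized for instance by the pair B–D via B – F – D. So the diameter is 2.

2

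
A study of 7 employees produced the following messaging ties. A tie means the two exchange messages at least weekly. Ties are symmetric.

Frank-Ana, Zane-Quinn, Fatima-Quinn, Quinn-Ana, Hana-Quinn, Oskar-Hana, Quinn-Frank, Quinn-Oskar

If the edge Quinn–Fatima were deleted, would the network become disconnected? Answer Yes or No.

Yes

Without the Quinn–Fatima edge there is no alternate route between Quinn and Fatima, so the network disconnects. It is a bridge.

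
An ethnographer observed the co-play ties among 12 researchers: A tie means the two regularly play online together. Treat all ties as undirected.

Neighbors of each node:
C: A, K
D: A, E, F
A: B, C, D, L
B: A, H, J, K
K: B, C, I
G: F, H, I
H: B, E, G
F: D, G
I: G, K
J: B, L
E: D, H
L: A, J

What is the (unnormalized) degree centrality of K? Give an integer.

3

K is directly tied to B, C, and I. That is 3 neighbors, so the degree of K is 3.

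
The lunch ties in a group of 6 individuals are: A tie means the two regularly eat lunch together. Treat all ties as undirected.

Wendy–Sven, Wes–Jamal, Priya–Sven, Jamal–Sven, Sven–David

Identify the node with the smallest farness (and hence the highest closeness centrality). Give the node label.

Sven

Farness (sum of distances to all others) for each node — David:10, Jamal:8, Priya:10, Sven:6, Wendy:10, Wes:12.
The smallest farness is 6, for Sven, so Sven has the highest closeness.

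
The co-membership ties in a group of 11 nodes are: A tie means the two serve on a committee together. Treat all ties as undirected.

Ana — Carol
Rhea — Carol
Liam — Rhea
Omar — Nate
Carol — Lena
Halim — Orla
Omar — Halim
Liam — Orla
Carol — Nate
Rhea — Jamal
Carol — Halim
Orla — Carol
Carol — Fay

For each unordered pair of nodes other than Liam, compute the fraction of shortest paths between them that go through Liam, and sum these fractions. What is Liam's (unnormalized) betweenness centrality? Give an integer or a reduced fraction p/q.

Pairs whose geodesics pass through Liam — Rhea–Orla: 1/2; Orla–Jamal: 1/2.
All other pairs contribute 0.
Summing the contributions gives betweenness(Liam) = 1.

1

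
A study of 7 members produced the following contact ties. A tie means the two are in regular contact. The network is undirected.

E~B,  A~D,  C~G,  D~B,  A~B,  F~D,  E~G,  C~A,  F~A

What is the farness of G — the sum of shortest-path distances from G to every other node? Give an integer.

12

Distances from G: A:2, B:2, C:1, D:3, E:1, F:3.
Sum = 2 + 2 + 1 + 3 + 1 + 3 = 12.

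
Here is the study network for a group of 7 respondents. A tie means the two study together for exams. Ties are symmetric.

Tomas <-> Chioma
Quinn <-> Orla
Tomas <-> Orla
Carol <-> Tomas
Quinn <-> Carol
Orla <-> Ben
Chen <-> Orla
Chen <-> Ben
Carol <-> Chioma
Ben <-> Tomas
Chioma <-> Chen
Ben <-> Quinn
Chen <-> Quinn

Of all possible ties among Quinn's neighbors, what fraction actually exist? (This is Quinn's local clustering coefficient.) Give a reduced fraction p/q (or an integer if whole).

Quinn's neighbors: Ben, Carol, Chen, and Orla (k = 4).
Possible neighbor pairs: C(4,2) = 6. Edges among them: Ben–Chen, Ben–Orla, Chen–Orla → e = 3.
Clustering(Quinn) = 3/6 = 1/2.

1/2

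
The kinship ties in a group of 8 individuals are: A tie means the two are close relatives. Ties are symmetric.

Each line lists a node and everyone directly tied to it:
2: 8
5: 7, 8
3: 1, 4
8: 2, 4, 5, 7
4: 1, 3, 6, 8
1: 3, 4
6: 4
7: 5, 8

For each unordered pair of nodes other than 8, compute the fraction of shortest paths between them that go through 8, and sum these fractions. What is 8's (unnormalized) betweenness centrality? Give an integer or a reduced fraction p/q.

14

Pairs whose geodesics pass through 8 — 5–2: 1; 5–1: 1; 5–4: 1; 5–3: 1; 5–6: 1; 7–2: 1; 7–1: 1; 7–4: 1; 7–3: 1; 7–6: 1; 2–1: 1; 2–4: 1; 2–3: 1; 2–6: 1.
All other pairs contribute 0.
Summing the contributions gives betweenness(8) = 14.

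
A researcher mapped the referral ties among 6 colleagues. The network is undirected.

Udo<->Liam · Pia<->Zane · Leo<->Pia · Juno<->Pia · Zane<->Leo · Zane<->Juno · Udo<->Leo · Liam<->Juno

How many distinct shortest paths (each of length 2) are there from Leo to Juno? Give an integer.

The shortest distance is 2. The length-2 paths are: Leo–Pia–Juno; Leo–Zane–Juno.
That gives 2 distinct shortest paths.

2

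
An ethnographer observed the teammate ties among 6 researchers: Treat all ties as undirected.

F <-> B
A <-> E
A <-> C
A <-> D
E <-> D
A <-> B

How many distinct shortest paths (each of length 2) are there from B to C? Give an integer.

1

The shortest distance is 2, and the only length-2 path is B–A–C. So there is exactly 1 shortest path.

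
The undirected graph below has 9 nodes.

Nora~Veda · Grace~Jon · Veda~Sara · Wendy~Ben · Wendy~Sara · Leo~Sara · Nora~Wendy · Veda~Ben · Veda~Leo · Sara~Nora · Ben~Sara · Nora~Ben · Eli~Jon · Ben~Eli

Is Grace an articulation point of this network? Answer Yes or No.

No

Even without Grace, every remaining node can still reach every other (the residual graph is connected), so Grace is not a cut vertex.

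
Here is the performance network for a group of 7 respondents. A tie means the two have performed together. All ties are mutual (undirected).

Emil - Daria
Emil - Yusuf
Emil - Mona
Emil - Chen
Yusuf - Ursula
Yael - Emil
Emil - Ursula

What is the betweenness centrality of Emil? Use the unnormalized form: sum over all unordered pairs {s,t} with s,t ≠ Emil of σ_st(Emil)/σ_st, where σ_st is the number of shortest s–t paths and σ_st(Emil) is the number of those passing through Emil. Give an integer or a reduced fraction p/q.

Pairs whose geodesics pass through Emil — Daria–Ursula: 1; Daria–Yael: 1; Daria–Chen: 1; Daria–Yusuf: 1; Daria–Mona: 1; Ursula–Yael: 1; Ursula–Chen: 1; Ursula–Mona: 1; Yael–Chen: 1; Yael–Yusuf: 1; Yael–Mona: 1; Chen–Yusuf: 1; Chen–Mona: 1; Yusuf–Mona: 1.
All other pairs contribute 0.
Summing the contributions gives betweenness(Emil) = 14.

14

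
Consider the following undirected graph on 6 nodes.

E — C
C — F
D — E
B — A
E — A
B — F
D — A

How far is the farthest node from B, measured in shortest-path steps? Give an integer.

2

Distances from B: A:1, C:2, D:2, E:2, F:1.
The largest is 2 (to E, D, and C), so the eccentricity of B is 2.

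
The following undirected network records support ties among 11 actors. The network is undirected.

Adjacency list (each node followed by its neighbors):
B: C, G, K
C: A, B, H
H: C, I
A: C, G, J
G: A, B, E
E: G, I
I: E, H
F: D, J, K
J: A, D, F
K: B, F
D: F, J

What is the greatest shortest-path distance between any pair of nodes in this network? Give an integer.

5

Eccentricity of each node (its greatest distance to any other): A:3, B:3, C:3, D:5, E:4, F:5, G:3, H:4, I:5, J:4, K:4.
The maximum eccentricity is 5, realized for instance by the pair I–F via I – E – G – B – K – F. So the diameter is 5.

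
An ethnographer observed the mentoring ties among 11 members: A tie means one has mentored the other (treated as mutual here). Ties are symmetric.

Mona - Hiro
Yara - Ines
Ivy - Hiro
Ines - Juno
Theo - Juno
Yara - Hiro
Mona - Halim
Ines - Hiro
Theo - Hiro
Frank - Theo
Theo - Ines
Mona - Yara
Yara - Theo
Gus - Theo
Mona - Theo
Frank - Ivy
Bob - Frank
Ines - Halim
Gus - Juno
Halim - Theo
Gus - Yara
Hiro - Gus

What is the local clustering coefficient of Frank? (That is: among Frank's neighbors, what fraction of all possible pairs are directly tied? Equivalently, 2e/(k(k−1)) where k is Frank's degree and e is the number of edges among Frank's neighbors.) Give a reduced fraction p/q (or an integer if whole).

Frank's neighbors: Bob, Ivy, and Theo (k = 3).
Possible neighbor pairs: C(3,2) = 3. Edges among them: none → e = 0.
Clustering(Frank) = 0/3 = 0.

0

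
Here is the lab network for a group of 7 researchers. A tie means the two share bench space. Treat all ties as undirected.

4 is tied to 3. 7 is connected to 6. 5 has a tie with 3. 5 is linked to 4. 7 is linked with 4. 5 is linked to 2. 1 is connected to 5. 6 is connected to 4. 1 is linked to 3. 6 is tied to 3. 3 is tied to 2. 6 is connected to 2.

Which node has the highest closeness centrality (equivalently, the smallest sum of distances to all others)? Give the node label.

3

Farness (sum of distances to all others) for each node — 1:11, 2:9, 3:7, 4:8, 5:8, 6:8, 7:11.
The smallest farness is 7, for 3, so 3 has the highest closeness.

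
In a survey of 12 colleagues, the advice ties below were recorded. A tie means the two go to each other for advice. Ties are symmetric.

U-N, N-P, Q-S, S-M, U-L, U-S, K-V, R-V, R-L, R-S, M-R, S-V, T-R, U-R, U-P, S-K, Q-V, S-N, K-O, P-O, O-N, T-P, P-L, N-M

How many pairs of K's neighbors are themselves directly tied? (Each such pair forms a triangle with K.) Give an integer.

K's neighbors: O, S, and V.
Neighbor pairs that are themselves tied: K–S–V. Each forms one triangle with K, for 1 in total.

1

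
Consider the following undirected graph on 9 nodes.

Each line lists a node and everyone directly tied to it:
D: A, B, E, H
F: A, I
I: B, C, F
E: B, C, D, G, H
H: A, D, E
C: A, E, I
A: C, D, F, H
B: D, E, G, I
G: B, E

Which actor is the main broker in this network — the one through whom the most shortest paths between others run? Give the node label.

Unnormalized betweenness of each node: A:9/2, B:97/20, C:143/60, D:41/15, E:113/20, F:7/10, G:0, H:47/60, I:17/5.
E has the largest value, 113/20, making it the main broker — the node through which the most shortest paths run.

E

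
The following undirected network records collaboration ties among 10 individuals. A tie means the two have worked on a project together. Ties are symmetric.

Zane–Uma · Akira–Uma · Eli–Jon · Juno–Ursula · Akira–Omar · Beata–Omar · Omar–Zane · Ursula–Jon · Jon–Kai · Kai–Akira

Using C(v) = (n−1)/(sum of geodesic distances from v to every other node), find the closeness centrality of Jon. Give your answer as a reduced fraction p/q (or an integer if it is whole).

3/7

Distances from Jon: Akira:2, Beata:4, Eli:1, Juno:2, Kai:1, Omar:3, Uma:3, Ursula:1, Zane:4. Sum = 21.
n = 10, so closeness = 9/21 = 3/7.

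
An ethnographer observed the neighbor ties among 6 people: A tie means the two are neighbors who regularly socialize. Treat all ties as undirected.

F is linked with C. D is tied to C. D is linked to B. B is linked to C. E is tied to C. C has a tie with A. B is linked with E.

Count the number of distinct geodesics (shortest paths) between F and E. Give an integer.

The shortest distance is 2, and the only length-2 path is F–C–E. So there is exactly 1 shortest path.

1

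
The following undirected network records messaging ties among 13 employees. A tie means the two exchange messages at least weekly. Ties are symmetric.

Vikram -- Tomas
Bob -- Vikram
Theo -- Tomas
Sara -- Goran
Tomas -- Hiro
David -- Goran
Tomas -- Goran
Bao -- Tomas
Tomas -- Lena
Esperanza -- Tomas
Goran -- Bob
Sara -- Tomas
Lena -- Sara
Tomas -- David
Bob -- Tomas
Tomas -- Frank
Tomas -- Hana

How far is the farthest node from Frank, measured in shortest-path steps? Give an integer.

2

Distances from Frank: Bao:2, Bob:2, David:2, Esperanza:2, Goran:2, Hana:2, Hiro:2, Lena:2, Sara:2, Theo:2, Tomas:1, Vikram:2.
The largest is 2 (to Theo, Sara, Hana, Bao, Esperanza, Lena, David, Hiro, Bob, Vikram, and Goran), so the eccentricity of Frank is 2.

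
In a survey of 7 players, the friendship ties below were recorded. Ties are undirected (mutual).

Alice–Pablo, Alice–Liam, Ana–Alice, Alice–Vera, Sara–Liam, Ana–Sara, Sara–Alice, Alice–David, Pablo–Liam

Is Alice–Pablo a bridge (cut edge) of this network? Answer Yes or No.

Even without that edge, Alice still reaches Pablo via Alice – Liam – Pablo, so the network stays connected. Not a bridge.

No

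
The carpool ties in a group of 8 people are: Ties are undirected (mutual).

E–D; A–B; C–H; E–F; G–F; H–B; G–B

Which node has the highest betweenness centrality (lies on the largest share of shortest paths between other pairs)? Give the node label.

B

Unnormalized betweenness of each node: A:0, B:14, C:0, D:0, E:6, F:10, G:12, H:6.
B has the largest value, 14, making it the main broker — the node through which the most shortest paths run.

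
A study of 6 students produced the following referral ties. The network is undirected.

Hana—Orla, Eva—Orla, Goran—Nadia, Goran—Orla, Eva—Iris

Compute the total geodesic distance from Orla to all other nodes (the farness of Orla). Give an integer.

Distances from Orla: Eva:1, Goran:1, Hana:1, Iris:2, Nadia:2.
Sum = 1 + 1 + 1 + 2 + 2 = 7.

7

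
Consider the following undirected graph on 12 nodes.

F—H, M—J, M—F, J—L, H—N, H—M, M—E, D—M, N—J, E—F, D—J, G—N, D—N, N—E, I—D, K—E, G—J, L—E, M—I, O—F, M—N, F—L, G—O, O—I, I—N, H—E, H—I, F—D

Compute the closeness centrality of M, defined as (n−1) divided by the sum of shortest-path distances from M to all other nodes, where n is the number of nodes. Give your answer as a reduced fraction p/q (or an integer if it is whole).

Distances from M: D:1, E:1, F:1, G:2, H:1, I:1, J:1, K:2, L:2, N:1, O:2. Sum = 15.
n = 12, so closeness = 11/15.

11/15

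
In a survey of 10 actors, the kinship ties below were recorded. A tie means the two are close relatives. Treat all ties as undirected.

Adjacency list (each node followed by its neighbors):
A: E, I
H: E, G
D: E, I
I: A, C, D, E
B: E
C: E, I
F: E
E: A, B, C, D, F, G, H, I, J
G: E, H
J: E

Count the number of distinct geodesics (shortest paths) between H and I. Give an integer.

1

The shortest distance is 2, and the only length-2 path is H–E–I. So there is exactly 1 shortest path.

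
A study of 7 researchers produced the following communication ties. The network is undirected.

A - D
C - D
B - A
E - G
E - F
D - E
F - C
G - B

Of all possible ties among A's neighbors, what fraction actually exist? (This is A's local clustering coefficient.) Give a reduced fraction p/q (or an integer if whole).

0

A's neighbors: B and D (k = 2).
Possible neighbor pairs: C(2,2) = 1. Edges among them: none → e = 0.
Clustering(A) = 0/1.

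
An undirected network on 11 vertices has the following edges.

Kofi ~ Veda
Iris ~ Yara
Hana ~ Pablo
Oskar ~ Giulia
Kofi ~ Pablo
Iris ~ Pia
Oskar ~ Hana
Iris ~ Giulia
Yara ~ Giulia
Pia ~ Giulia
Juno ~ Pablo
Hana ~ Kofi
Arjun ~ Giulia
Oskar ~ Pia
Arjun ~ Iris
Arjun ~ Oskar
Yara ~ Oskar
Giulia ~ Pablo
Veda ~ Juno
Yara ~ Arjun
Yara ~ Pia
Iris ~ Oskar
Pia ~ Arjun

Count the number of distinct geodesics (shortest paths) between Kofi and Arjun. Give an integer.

The shortest distance is 3. The length-3 paths are: Kofi–Hana–Oskar–Arjun; Kofi–Pablo–Giulia–Arjun.
That gives 2 distinct shortest paths.

2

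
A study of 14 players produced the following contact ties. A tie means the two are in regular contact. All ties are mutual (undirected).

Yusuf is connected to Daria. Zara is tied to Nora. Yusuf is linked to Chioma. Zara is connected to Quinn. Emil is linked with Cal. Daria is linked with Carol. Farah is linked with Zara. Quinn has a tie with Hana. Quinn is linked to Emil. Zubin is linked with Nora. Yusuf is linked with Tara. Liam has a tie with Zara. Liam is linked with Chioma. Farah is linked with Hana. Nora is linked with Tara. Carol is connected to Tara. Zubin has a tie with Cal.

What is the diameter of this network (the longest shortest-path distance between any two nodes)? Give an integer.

6

Eccentricity of each node (its greatest distance to any other): Cal:5, Carol:5, Chioma:5, Daria:6, Emil:6, Farah:5, Hana:6, Liam:4, Nora:3, Quinn:5, Tara:4, Yusuf:5, Zara:4, Zubin:4.
The maximum eccentricity is 6, realized for instance by the pair Emil–Daria via Emil – Cal – Zubin – Nora – Tara – Carol – Daria. So the diameter is 6.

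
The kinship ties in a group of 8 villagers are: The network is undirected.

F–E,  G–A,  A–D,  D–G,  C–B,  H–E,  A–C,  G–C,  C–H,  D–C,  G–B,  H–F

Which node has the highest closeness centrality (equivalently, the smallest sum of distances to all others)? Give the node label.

Farness (sum of distances to all others) for each node — A:13, B:14, C:9, D:13, E:16, F:16, G:12, H:11.
The smallest farness is 9, for C, so C has the highest closeness.

C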